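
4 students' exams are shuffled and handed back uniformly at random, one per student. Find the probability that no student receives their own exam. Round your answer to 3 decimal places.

This is the derangement probability: permutations of 4 with no fixed point.
D(4) = 4! · (1 − 1/1! + 1/2! − ··· + (−1)^4/4!) = 9.
P = 9/24 = 3/8 ≈ 0.375.

0.375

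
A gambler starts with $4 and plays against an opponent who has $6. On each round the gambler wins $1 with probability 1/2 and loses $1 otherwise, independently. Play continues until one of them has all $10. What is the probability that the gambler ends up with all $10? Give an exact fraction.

2/5

With a fair step, P(i) = ½P(i−1) + ½P(i+1) with P(0)=0, P(10)=1 has the linear solution P(i) = i/10.
P(4) = 4/10 = 2/5.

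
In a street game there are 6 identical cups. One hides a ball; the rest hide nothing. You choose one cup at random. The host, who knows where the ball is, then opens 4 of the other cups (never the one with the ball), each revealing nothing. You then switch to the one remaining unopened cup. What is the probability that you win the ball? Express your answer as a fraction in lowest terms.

5/6

Your original cup holds the ball with probability 1/6, so the other 5 collectively hold it with probability 5/6.
The host can always find 4 empty cups to open, so the reveals don't change that 5/6; it is now spread over the 1 remaining unopened cup.
P(win by switching) = (5/6) · (1/1) = 5/6.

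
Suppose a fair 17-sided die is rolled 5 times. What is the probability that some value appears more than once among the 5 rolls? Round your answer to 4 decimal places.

0.4770

P(all 5 different) = 17/17 · 16/17 · ··· · 13/17 ≈ 0.5230.
P(at least two equal) = 1 − 0.5230 = 0.4770.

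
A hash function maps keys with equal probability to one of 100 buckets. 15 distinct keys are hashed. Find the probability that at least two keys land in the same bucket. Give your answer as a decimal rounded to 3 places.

It's easier to compute the probability that all 15 are distinct.
P(all distinct) = 100/100 · 99/100 · ··· · 86/100 ≈ 0.331.
So the probability of at least one match is 1 − 0.331 = 0.669.

0.669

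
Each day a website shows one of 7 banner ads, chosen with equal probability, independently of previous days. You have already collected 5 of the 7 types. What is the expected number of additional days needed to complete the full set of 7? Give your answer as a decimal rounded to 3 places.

10.500

Starting from 5 distinct types, each trial gives a new one with probability (7−i)/7 when i types are held, so the wait for the next new type is 7/(7−i).
E = 7/2 + 7/1 = 21/2 ≈ 10.500.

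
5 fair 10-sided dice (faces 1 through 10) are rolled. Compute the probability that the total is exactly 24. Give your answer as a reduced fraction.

33/625

There are 10^5 = 100000 equally likely outcomes.
The number of ordered 5-tuples from {1,…,10} summing to 24 is 5280.
P(sum = 24) = 5280/100000 = 33/625.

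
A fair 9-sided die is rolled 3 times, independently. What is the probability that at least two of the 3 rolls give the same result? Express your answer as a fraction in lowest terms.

25/81

P(all 3 different) = 9/9 · 8/9 · ··· · 7/9 = 56/81.
P(at least two equal) = 1 − 56/81 = 25/81.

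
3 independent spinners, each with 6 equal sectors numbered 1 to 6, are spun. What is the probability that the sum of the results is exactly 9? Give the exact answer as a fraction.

There are 6^3 = 216 equally likely outcomes.
The number of ordered 3-tuples from {1,…,6} summing to 9 is 25.
P(sum = 9) = 25/216.

25/216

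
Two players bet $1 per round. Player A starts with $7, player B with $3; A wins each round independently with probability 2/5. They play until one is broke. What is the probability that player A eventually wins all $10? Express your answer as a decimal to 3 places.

Let r = q/p = (3/5)/(2/5) = 3/2. The recurrence P(i) = p·P(i+1) + q·P(i−1) with P(0)=0, P(10)=1 gives P(i) = (1 − r^i)/(1 − r^10).
P(7) = (1 − (3/2)^7) / (1 − (3/2)^10) = 16472/58025 ≈ 0.284.

0.284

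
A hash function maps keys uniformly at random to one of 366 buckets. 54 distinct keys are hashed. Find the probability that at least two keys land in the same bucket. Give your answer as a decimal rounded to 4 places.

0.9837

It's easier to compute the probability that all 54 are distinct.
P(all distinct) = 366/366 · 365/366 · ··· · 313/366 ≈ 0.0163.
So the probability of at least one match is 1 − 0.0163 = 0.9837.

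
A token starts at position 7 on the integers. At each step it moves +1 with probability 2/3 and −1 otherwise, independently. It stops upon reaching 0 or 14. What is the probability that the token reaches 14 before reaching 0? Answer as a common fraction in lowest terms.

Let r = q/p = (1/3)/(2/3) = 1/2. The recurrence P(i) = p·P(i+1) + q·P(i−1) with P(0)=0, P(14)=1 gives P(i) = (1 − r^i)/(1 − r^14).
P(7) = (1 − (1/2)^7) / (1 − (1/2)^14) = 128/129.

128/129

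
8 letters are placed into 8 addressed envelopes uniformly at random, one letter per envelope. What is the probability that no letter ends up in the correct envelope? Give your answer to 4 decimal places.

This is the derangement probability: permutations of 8 with no fixed point.
D(8) = 8! · (1 − 1/1! + 1/2! − ··· + (−1)^8/8!) = 14833.
P = 14833/40320 = 2119/5760 ≈ 0.3679.

0.3679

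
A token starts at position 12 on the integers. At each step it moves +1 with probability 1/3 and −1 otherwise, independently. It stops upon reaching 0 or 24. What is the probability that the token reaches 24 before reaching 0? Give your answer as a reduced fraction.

1/4097

Let r = q/p = (2/3)/(1/3) = 2. The recurrence P(i) = p·P(i+1) + q·P(i−1) with P(0)=0, P(24)=1 gives P(i) = (1 − r^i)/(1 − r^24).
P(12) = (1 − (2)^12) / (1 − (2)^24) = 1/4097.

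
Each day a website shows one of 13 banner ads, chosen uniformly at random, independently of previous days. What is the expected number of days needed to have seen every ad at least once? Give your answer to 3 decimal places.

After i distinct types are collected, each trial gives a new one with probability (13−i)/13, so the expected wait for the next new type is 13/(13−i).
E = 13/13 + 13/12 + 13/11 + 13/10 + 13/9 + 13/8 + 13/7 + 13/6 + 13/5 + 13/4 + 13/3 + 13/2 + 13/1 = 1145993/27720 ≈ 41.342.

41.342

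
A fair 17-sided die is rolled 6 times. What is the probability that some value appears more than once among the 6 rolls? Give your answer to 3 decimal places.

P(all 6 different) = 17/17 · 16/17 · ··· · 12/17 ≈ 0.369.
P(at least two equal) = 1 − 0.369 = 0.631.

0.631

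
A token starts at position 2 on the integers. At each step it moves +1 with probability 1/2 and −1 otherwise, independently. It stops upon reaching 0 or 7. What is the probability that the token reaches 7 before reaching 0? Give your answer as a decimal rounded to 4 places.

0.2857

With a fair step, P(i) = ½P(i−1) + ½P(i+1) with P(0)=0, P(7)=1 has the linear solution P(i) = i/7.
P(2) = 2/7 ≈ 0.2857.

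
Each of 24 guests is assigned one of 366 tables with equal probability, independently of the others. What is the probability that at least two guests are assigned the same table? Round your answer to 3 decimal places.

It's easier to compute the probability that all 24 are distinct.
P(all distinct) = 366/366 · 365/366 · ··· · 343/366 ≈ 0.463.
So the probability of at least one match is 1 − 0.463 = 0.537.

0.537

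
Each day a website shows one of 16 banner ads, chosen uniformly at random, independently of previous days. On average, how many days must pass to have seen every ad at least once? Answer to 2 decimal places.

After i distinct types are collected, each trial gives a new one with probability (16−i)/16, so the expected wait for the next new type is 16/(16−i).
E = 16/16 + 16/15 + 16/14 + 16/13 + 16/12 + 16/11 + 16/10 + 16/9 + 16/8 + 16/7 + 16/6 + 16/5 + 16/4 + 16/3 + 16/2 + 16/1 = 2436559/45045 ≈ 54.09.

54.09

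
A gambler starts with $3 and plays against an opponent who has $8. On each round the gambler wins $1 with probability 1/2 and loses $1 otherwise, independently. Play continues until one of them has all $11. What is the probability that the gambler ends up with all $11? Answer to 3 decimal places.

With a fair step, P(i) = ½P(i−1) + ½P(i+1) with P(0)=0, P(11)=1 has the linear solution P(i) = i/11.
P(3) = 3/11 ≈ 0.273.

0.273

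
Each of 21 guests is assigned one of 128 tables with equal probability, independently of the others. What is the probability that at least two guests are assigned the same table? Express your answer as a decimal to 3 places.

0.824

It's easier to compute the probability that all 21 are distinct.
P(all distinct) = 128/128 · 127/128 · ··· · 108/128 ≈ 0.176.
So the probability of at least one match is 1 − 0.176 = 0.824.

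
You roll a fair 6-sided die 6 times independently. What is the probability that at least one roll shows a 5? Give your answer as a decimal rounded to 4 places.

P(no roll shows a 5) = (5/6)^6 ≈ 0.3349.
P(at least one) = 1 − 0.3349 = 0.6651.

0.6651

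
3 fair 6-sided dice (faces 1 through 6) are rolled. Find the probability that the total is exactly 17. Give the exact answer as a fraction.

1/72

There are 6^3 = 216 equally likely outcomes.
The number of ordered 3-tuples from {1,…,6} summing to 17 is 3.
P(sum = 17) = 3/216 = 1/72.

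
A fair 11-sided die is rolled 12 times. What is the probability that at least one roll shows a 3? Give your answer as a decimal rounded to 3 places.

0.681

P(no roll shows a 3) = (10/11)^12 ≈ 0.319.
P(at least one) = 1 − 0.319 = 0.681.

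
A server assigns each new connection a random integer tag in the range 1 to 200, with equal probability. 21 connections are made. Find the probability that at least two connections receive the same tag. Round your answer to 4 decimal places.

It's easier to compute the probability that all 21 are distinct.
P(all distinct) = 200/200 · 199/200 · ··· · 180/200 ≈ 0.3369.
So the probability of at least one match is 1 − 0.3369 = 0.6631.

0.6631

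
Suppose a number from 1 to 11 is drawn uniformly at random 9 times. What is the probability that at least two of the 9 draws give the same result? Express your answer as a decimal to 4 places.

P(all 9 different) = 11/11 · 10/11 · ··· · 3/11 ≈ 0.0085.
P(at least two equal) = 1 − 0.0085 = 0.9915.

0.9915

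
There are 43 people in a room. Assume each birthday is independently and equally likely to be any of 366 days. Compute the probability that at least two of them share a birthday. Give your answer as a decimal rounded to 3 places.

It's easier to compute the probability that all 43 are distinct.
P(all distinct) = 366/366 · 365/366 · ··· · 324/366 ≈ 0.077.
So the probability of at least one match is 1 − 0.077 = 0.923.

0.923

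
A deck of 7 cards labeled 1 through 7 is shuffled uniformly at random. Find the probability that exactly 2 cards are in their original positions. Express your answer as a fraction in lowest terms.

Choose which 2 of the 7 are fixed: C(7,2) = 21 ways.
The remaining 5 must have no fixed point: D(5) = 44.
P = 21·44/5040 = 11/60.

11/60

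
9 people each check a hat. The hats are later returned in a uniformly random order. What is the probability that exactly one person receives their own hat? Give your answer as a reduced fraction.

Choose which one is fixed: C(9,1) = 9 ways.
The remaining 8 must have no fixed point: D(8) = 14833.
P = 9·14833/362880 = 2119/5760.

2119/5760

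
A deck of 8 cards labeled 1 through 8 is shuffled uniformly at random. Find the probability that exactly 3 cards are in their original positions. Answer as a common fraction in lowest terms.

11/180

Choose which 3 of the 8 are fixed: C(8,3) = 56 ways.
The remaining 5 must have no fixed point: D(5) = 44.
P = 56·44/40320 = 11/180.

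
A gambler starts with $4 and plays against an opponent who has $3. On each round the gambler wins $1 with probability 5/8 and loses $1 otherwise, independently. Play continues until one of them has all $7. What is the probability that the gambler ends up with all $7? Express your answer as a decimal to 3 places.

0.895

Let r = q/p = (3/8)/(5/8) = 3/5. The recurrence P(i) = p·P(i+1) + q·P(i−1) with P(0)=0, P(7)=1 gives P(i) = (1 − r^i)/(1 − r^7).
P(4) = (1 − (3/5)^4) / (1 − (3/5)^7) = 34000/37969 ≈ 0.895.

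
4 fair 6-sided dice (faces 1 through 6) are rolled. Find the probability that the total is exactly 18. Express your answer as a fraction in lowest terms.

There are 6^4 = 1296 equally likely outcomes.
The number of ordered 4-tuples from {1,…,6} summing to 18 is 80.
P(sum = 18) = 80/1296 = 5/81.

5/81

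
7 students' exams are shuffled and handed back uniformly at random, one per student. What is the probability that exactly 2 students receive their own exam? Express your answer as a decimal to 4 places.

0.1833

Choose which 2 of the 7 are fixed: C(7,2) = 21 ways.
The remaining 5 must have no fixed point: D(5) = 44.
P = 21·44/5040 = 11/60 ≈ 0.1833.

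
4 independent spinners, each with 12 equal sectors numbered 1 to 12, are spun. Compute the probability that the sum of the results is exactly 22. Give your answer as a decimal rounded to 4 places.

There are 12^4 = 20736 equally likely outcomes.
The number of ordered 4-tuples from {1,…,12} summing to 22 is 994.
P(sum = 22) = 994/20736 = 497/10368 ≈ 0.0479.

0.0479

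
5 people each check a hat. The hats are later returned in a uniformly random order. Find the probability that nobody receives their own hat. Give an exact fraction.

11/30

This is the derangement probability: permutations of 5 with no fixed point.
D(5) = 5! · (1 − 1/1! + 1/2! − ··· + (−1)^5/5!) = 44.
P = 44/120 = 11/30.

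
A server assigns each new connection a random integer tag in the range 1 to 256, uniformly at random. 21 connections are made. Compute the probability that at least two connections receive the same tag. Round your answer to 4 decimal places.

It's easier to compute the probability that all 21 are distinct.
P(all distinct) = 256/256 · 255/256 · ··· · 236/256 ≈ 0.4304.
So the probability of at least one match is 1 − 0.4304 = 0.5696.

0.5696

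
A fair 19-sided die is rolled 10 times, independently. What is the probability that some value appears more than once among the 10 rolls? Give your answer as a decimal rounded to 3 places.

0.945

P(all 10 different) = 19/19 · 18/19 · ··· · 10/19 ≈ 0.055.
P(at least two equal) = 1 − 0.055 = 0.945.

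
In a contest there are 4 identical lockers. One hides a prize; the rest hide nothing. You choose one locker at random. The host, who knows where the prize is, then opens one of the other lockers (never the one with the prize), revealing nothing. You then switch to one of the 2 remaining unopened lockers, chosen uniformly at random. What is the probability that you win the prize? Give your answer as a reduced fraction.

Your original locker holds the prize with probability 1/4, so the other 3 collectively hold it with probability 3/4.
The host can always find an empty locker to open, so this doesn't change that 3/4; it is now spread over the 2 remaining unopened lockers.
P(win by switching) = (3/4) · (1/2) = 3/8.

3/8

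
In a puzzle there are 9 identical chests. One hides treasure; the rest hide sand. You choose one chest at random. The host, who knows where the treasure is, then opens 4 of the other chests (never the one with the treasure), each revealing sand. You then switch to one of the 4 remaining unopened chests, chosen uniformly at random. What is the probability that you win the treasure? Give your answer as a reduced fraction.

Your original chest holds the treasure with probability 1/9, so the other 8 collectively hold it with probability 8/9.
The host can always find 4 empty chests to open, so the reveals don't change that 8/9; it is now spread over the 4 remaining unopened chests.
P(win by switching) = (8/9) · (1/4) = 2/9.

2/9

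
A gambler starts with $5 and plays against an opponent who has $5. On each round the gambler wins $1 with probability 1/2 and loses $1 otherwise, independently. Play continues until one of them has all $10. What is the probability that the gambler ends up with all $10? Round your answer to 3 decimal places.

With a fair step, P(i) = ½P(i−1) + ½P(i+1) with P(0)=0, P(10)=1 has the linear solution P(i) = i/10.
P(5) = 5/10 = 1/2 ≈ 0.500.

0.500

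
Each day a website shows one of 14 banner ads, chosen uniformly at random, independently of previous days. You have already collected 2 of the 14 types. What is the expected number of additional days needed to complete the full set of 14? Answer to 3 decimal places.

Starting from 2 distinct types, each trial gives a new one with probability (14−i)/14 when i types are held, so the wait for the next new type is 14/(14−i).
E = 14/12 + 14/11 + 14/10 + 14/9 + 14/8 + 14/7 + 14/6 + 14/5 + 14/4 + 14/3 + 14/2 + 14/1 = 86021/1980 ≈ 43.445.

43.445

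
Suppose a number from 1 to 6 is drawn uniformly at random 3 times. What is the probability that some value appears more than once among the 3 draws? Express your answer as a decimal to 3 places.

0.444

P(all 3 different) = 6/6 · 5/6 · ··· · 4/6 ≈ 0.556.
P(at least two equal) = 1 − 0.556 = 0.444.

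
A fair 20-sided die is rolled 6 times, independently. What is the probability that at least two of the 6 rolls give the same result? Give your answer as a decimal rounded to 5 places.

P(all 6 different) = 20/20 · 19/20 · ··· · 15/20 ≈ 0.43605.
P(at least two equal) = 1 − 0.43605 = 0.56395.

0.56395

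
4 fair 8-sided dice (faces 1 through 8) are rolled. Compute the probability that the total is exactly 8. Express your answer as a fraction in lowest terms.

There are 8^4 = 4096 equally likely outcomes.
The number of ordered 4-tuples from {1,…,8} summing to 8 is 35.
P(sum = 8) = 35/4096.

35/4096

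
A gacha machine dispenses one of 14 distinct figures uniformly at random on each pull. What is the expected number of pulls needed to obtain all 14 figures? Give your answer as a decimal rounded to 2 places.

45.52

After i distinct types are collected, each trial gives a new one with probability (14−i)/14, so the expected wait for the next new type is 14/(14−i).
E = 14/14 + 14/13 + 14/12 + 14/11 + 14/10 + 14/9 + 14/8 + 14/7 + 14/6 + 14/5 + 14/4 + 14/3 + 14/2 + 14/1 = 1171733/25740 ≈ 45.52.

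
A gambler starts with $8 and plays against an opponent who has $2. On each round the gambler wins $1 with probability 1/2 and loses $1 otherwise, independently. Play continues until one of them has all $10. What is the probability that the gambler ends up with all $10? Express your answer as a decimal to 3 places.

With a fair step, P(i) = ½P(i−1) + ½P(i+1) with P(0)=0, P(10)=1 has the linear solution P(i) = i/10.
P(8) = 8/10 = 4/5 ≈ 0.800.

0.800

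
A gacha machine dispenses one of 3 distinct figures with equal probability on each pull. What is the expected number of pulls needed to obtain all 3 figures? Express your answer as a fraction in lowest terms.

After i distinct types are collected, each trial gives a new one with probability (3−i)/3, so the expected wait for the next new type is 3/(3−i).
E = 3/3 + 3/2 + 3/1 = 11/2.

11/2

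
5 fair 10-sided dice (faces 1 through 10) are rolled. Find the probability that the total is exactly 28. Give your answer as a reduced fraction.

3/50

There are 10^5 = 100000 equally likely outcomes.
The number of ordered 5-tuples from {1,…,10} summing to 28 is 6000.
P(sum = 28) = 6000/100000 = 3/50.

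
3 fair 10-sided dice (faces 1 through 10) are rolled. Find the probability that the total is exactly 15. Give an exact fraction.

There are 10^3 = 1000 equally likely outcomes.
The number of ordered 3-tuples from {1,…,10} summing to 15 is 73.
P(sum = 15) = 73/1000.

73/1000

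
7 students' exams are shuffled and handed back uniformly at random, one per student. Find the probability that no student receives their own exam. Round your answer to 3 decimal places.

0.368

This is the derangement probability: permutations of 7 with no fixed point.
D(7) = 7! · (1 − 1/1! + 1/2! − ··· + (−1)^7/7!) = 1854.
P = 1854/5040 = 103/280 ≈ 0.368.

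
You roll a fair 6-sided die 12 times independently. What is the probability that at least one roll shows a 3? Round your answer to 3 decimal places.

P(no roll shows a 3) = (5/6)^12 ≈ 0.112.
P(at least one) = 1 − 0.112 = 0.888.

0.888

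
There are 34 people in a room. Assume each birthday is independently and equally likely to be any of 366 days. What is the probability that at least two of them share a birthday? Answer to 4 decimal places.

It's easier to compute the probability that all 34 are distinct.
P(all distinct) = 366/366 · 365/366 · ··· · 333/366 ≈ 0.2056.
So the probability of at least one match is 1 − 0.2056 = 0.7944.

0.7944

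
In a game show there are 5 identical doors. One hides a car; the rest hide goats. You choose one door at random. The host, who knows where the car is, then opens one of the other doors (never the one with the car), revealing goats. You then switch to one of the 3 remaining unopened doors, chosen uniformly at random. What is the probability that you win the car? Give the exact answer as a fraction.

4/15

Your original door holds the car with probability 1/5, so the other 4 collectively hold it with probability 4/5.
The host can always find an empty door to open, so this doesn't change that 4/5; it is now spread over the 3 remaining unopened doors.
P(win by switching) = (4/5) · (1/3) = 4/15.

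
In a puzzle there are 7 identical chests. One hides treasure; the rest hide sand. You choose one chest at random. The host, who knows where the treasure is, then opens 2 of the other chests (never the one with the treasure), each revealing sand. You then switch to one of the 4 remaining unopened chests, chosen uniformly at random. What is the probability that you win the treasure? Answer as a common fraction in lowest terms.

Your original chest holds the treasure with probability 1/7, so the other 6 collectively hold it with probability 6/7.
The host can always find 2 empty chests to open, so the reveals don't change that 6/7; it is now spread over the 4 remaining unopened chests.
P(win by switching) = (6/7) · (1/4) = 3/14.

3/14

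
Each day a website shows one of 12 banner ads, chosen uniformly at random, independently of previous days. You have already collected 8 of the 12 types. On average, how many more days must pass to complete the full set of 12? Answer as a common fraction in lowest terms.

Starting from 8 distinct types, each trial gives a new one with probability (12−i)/12 when i types are held, so the wait for the next new type is 12/(12−i).
E = 12/4 + 12/3 + 12/2 + 12/1 = 25.

25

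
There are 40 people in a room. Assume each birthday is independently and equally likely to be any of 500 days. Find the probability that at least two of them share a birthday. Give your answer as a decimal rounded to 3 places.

It's easier to compute the probability that all 40 are distinct.
P(all distinct) = 500/500 · 499/500 · ··· · 461/500 ≈ 0.201.
So the probability of at least one match is 1 − 0.201 = 0.799.

0.799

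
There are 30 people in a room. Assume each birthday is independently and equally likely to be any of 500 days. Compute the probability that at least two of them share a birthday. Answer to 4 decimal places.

It's easier to compute the probability that all 30 are distinct.
P(all distinct) = 500/500 · 499/500 · ··· · 471/500 ≈ 0.4116.
So the probability of at least one match is 1 − 0.4116 = 0.5884.

0.5884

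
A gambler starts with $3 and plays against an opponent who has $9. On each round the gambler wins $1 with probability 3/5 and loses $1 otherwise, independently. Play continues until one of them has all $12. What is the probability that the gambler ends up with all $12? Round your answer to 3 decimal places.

Let r = q/p = (2/5)/(3/5) = 2/3. The recurrence P(i) = p·P(i+1) + q·P(i−1) with P(0)=0, P(12)=1 gives P(i) = (1 − r^i)/(1 − r^12).
P(3) = (1 − (2/3)^3) / (1 − (2/3)^12) = 19683/27755 ≈ 0.709.

0.709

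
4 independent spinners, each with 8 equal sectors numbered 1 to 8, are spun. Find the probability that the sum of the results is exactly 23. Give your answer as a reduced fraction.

51/1024

There are 8^4 = 4096 equally likely outcomes.
The number of ordered 4-tuples from {1,…,8} summing to 23 is 204.
P(sum = 23) = 204/4096 = 51/1024.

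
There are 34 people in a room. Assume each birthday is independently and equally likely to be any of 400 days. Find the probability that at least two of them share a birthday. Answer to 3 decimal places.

0.764

It's easier to compute the probability that all 34 are distinct.
P(all distinct) = 400/400 · 399/400 · ··· · 367/400 ≈ 0.236.
So the probability of at least one match is 1 − 0.236 = 0.764.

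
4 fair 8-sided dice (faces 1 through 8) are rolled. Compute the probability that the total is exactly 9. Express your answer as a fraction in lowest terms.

There are 8^4 = 4096 equally likely outcomes.
The number of ordered 4-tuples from {1,…,8} summing to 9 is 56.
P(sum = 9) = 56/4096 = 7/512.

7/512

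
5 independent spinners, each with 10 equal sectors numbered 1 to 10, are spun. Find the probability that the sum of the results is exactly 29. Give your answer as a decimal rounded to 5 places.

0.05875

There are 10^5 = 100000 equally likely outcomes.
The number of ordered 5-tuples from {1,…,10} summing to 29 is 5875.
P(sum = 29) = 5875/100000 = 47/800 ≈ 0.05875.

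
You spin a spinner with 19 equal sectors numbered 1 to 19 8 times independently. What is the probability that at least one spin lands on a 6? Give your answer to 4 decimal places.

0.3511

P(no spin lands on a 6) = (18/19)^8 ≈ 0.6489.
P(at least one) = 1 − 0.6489 = 0.3511.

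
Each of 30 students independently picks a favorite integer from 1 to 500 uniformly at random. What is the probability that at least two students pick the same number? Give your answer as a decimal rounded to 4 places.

0.5884

It's easier to compute the probability that all 30 are distinct.
P(all distinct) = 500/500 · 499/500 · ··· · 471/500 ≈ 0.4116.
So the probability of at least one match is 1 − 0.4116 = 0.5884.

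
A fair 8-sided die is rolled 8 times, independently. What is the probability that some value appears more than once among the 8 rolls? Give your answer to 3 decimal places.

0.998

P(all 8 different) = 8/8 · 7/8 · ··· · 1/8 ≈ 0.002.
P(at least two equal) = 1 − 0.002 = 0.998.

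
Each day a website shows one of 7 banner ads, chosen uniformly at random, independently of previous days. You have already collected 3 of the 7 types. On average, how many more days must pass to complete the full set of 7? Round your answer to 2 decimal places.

14.58

Starting from 3 distinct types, each trial gives a new one with probability (7−i)/7 when i types are held, so the wait for the next new type is 7/(7−i).
E = 7/4 + 7/3 + 7/2 + 7/1 = 175/12 ≈ 14.58.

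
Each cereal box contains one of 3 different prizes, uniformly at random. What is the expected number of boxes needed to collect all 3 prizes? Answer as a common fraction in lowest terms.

11/2

After i distinct types are collected, each trial gives a new one with probability (3−i)/3, so the expected wait for the next new type is 3/(3−i).
E = 3/3 + 3/2 + 3/1 = 11/2.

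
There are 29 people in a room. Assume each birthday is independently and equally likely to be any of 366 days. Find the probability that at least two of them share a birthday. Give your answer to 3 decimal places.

0.680

It's easier to compute the probability that all 29 are distinct.
P(all distinct) = 366/366 · 365/366 · ··· · 338/366 ≈ 0.320.
So the probability of at least one match is 1 − 0.320 = 0.680.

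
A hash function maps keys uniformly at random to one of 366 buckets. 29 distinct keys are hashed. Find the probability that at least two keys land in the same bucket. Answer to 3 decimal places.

0.680

It's easier to compute the probability that all 29 are distinct.
P(all distinct) = 366/366 · 365/366 · ··· · 338/366 ≈ 0.320.
So the probability of at least one match is 1 − 0.320 = 0.680.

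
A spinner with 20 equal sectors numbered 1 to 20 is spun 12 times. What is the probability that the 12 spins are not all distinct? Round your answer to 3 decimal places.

P(all 12 different) = 20/20 · 19/20 · ··· · 9/20 ≈ 0.015.
P(at least two equal) = 1 − 0.015 = 0.985.

0.985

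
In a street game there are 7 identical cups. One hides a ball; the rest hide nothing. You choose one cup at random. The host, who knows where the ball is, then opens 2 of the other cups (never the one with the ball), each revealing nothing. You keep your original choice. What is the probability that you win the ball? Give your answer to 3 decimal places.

The host can always open 2 empty cups regardless of your choice, so the reveals give no information about your original cup.
P(win by staying) = 1/7 ≈ 0.143.

0.143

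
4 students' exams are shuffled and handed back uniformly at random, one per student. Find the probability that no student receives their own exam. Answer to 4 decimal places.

This is the derangement probability: permutations of 4 with no fixed point.
D(4) = 4! · (1 − 1/1! + 1/2! − ··· + (−1)^4/4!) = 9.
P = 9/24 = 3/8 ≈ 0.3750.

0.3750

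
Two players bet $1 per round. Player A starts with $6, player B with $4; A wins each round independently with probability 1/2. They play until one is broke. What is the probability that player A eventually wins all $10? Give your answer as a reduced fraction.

With a fair step, P(i) = ½P(i−1) + ½P(i+1) with P(0)=0, P(10)=1 has the linear solution P(i) = i/10.
P(6) = 6/10 = 3/5.

3/5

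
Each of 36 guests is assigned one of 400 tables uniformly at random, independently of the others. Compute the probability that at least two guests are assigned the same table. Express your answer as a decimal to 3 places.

0.803

It's easier to compute the probability that all 36 are distinct.
P(all distinct) = 400/400 · 399/400 · ··· · 365/400 ≈ 0.197.
So the probability of at least one match is 1 − 0.197 = 0.803.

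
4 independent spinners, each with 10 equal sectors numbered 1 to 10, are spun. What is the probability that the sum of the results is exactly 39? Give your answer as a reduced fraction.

There are 10^4 = 10000 equally likely outcomes.
The number of ordered 4-tuples from {1,…,10} summing to 39 is 4.
P(sum = 39) = 4/10000 = 1/2500.

1/2500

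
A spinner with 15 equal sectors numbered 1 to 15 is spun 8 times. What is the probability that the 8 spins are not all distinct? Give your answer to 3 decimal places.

0.899

P(all 8 different) = 15/15 · 14/15 · ··· · 8/15 ≈ 0.101.
P(at least two equal) = 1 − 0.101 = 0.899.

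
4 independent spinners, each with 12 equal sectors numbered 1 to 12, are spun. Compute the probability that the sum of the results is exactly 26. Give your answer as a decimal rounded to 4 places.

0.0557

There are 12^4 = 20736 equally likely outcomes.
The number of ordered 4-tuples from {1,…,12} summing to 26 is 1156.
P(sum = 26) = 1156/20736 = 289/5184 ≈ 0.0557.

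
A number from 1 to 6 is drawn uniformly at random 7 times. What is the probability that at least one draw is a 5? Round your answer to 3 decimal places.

0.721

P(no draw is a 5) = (5/6)^7 ≈ 0.279.
P(at least one) = 1 − 0.279 = 0.721.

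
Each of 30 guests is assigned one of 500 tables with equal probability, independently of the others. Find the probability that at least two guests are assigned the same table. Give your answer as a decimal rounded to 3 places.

0.588

It's easier to compute the probability that all 30 are distinct.
P(all distinct) = 500/500 · 499/500 · ··· · 471/500 ≈ 0.412.
So the probability of at least one match is 1 − 0.412 = 0.588.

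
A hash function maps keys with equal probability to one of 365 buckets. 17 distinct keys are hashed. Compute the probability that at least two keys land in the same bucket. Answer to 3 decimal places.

It's easier to compute the probability that all 17 are distinct.
P(all distinct) = 365/365 · 364/365 · ··· · 349/365 ≈ 0.685.
So the probability of at least one match is 1 − 0.685 = 0.315.

0.315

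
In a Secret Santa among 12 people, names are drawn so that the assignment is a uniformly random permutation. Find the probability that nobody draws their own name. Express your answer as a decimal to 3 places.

0.368

This is the derangement probability: permutations of 12 with no fixed point.
D(12) = 12! · (1 − 1/1! + 1/2! − ··· + (−1)^12/12!) = 176214841.
P = 176214841/479001600 = 16019531/43545600 ≈ 0.368.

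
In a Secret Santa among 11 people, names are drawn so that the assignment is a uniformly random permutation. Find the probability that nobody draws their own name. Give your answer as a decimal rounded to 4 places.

0.3679

This is the derangement probability: permutations of 11 with no fixed point.
D(11) = 11! · (1 − 1/1! + 1/2! − ··· + (−1)^11/11!) = 14684570.
P = 14684570/39916800 = 1468457/3991680 ≈ 0.3679.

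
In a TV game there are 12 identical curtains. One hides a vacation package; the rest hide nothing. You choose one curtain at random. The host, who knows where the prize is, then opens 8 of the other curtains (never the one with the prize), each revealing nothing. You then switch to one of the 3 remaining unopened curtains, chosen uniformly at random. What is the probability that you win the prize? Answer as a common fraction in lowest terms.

Your original curtain holds the prize with probability 1/12, so the other 11 collectively hold it with probability 11/12.
The host can always find 8 empty curtains to open, so the reveals don't change that 11/12; it is now spread over the 3 remaining unopened curtains.
P(win by switching) = (11/12) · (1/3) = 11/36.

11/36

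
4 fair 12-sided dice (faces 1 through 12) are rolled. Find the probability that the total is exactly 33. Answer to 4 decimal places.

0.0355

There are 12^4 = 20736 equally likely outcomes.
The number of ordered 4-tuples from {1,…,12} summing to 33 is 736.
P(sum = 33) = 736/20736 = 23/648 ≈ 0.0355.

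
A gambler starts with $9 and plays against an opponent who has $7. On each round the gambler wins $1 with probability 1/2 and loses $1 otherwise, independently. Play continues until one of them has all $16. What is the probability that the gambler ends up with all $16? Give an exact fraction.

With a fair step, P(i) = ½P(i−1) + ½P(i+1) with P(0)=0, P(16)=1 has the linear solution P(i) = i/16.
P(9) = 9/16.

9/16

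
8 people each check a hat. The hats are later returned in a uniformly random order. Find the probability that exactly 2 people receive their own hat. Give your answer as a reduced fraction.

Choose which 2 of the 8 are fixed: C(8,2) = 28 ways.
The remaining 6 must have no fixed point: D(6) = 265.
P = 28·265/40320 = 53/288.

53/288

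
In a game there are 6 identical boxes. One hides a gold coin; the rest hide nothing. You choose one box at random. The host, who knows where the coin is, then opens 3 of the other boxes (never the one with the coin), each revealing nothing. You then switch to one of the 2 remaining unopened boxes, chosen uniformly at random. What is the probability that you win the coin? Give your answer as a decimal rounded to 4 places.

Your original box holds the coin with probability 1/6, so the other 5 collectively hold it with probability 5/6.
The host can always find 3 empty boxes to open, so the reveals don't change that 5/6; it is now spread over the 2 remaining unopened boxes.
P(win by switching) = (5/6) · (1/2) = 5/12 ≈ 0.4167.

0.4167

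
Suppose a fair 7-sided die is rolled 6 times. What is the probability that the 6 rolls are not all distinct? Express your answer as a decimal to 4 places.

0.9572

P(all 6 different) = 7/7 · 6/7 · ··· · 2/7 ≈ 0.0428.
P(at least two equal) = 1 − 0.0428 = 0.9572.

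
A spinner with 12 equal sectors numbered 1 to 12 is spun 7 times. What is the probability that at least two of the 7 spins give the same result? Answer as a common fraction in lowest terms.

P(all 7 different) = 12/12 · 11/12 · ··· · 6/12 = 385/3456.
P(at least two equal) = 1 − 385/3456 = 3071/3456.

3071/3456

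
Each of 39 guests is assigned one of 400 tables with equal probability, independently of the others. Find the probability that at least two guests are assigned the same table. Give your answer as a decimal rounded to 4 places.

It's easier to compute the probability that all 39 are distinct.
P(all distinct) = 400/400 · 399/400 · ··· · 362/400 ≈ 0.1473.
So the probability of at least one match is 1 − 0.1473 = 0.8527.

0.8527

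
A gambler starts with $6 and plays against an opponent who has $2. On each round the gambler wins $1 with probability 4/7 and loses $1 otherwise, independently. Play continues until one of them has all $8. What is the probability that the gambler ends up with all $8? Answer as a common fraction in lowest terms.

Let r = q/p = (3/7)/(4/7) = 3/4. The recurrence P(i) = p·P(i+1) + q·P(i−1) with P(0)=0, P(8)=1 gives P(i) = (1 − r^i)/(1 − r^8).
P(6) = (1 − (3/4)^6) / (1 − (3/4)^8) = 7696/8425.

7696/8425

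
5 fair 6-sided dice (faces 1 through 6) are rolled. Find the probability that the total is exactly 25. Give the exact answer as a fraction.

There are 6^5 = 7776 equally likely outcomes.
The number of ordered 5-tuples from {1,…,6} summing to 25 is 126.
P(sum = 25) = 126/7776 = 7/432.

7/432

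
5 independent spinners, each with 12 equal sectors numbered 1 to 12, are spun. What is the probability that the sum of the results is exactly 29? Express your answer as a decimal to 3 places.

0.046

There are 12^5 = 248832 equally likely outcomes.
The number of ordered 5-tuples from {1,…,12} summing to 29 is 11385.
P(sum = 29) = 11385/248832 = 1265/27648 ≈ 0.046.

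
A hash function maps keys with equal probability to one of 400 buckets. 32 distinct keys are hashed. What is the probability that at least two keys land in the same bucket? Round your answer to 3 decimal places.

It's easier to compute the probability that all 32 are distinct.
P(all distinct) = 400/400 · 399/400 · ··· · 369/400 ≈ 0.280.
So the probability of at least one match is 1 − 0.280 = 0.720.

0.720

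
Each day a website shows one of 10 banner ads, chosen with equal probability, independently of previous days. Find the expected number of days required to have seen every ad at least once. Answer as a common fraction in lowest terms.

7381/252

After i distinct types are collected, each trial gives a new one with probability (10−i)/10, so the expected wait for the next new type is 10/(10−i).
E = 10/10 + 10/9 + 10/8 + 10/7 + 10/6 + 10/5 + 10/4 + 10/3 + 10/2 + 10/1 = 7381/252.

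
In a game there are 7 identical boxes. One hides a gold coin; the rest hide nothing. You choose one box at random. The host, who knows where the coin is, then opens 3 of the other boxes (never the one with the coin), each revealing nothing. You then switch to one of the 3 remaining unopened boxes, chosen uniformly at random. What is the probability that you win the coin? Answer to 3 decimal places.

Your original box holds the coin with probability 1/7, so the other 6 collectively hold it with probability 6/7.
The host can always find 3 empty boxes to open, so the reveals don't change that 6/7; it is now spread over the 3 remaining unopened boxes.
P(win by switching) = (6/7) · (1/3) = 2/7 ≈ 0.286.

0.286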